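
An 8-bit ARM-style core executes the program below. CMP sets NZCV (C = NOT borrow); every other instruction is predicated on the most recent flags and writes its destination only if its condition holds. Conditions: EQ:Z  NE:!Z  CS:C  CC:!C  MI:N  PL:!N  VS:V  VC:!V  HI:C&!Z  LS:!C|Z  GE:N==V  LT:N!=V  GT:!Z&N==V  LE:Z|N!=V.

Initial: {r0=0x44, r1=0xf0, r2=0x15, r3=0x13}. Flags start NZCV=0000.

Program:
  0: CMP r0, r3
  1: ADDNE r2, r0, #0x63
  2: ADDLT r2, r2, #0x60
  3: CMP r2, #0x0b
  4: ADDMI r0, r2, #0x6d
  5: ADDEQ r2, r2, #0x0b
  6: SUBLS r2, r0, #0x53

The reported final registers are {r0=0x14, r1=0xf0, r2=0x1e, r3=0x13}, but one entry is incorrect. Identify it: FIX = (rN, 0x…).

FIX = (r2, 0xa7)

0: ✓ CMP  NZCV=0010
1: ✓ ADDNE  r2←0xa7
2: · ADDLT
3: ✓ CMP  NZCV=1010
4: ✓ ADDMI  r0←0x14
5: · ADDEQ
6: · SUBLS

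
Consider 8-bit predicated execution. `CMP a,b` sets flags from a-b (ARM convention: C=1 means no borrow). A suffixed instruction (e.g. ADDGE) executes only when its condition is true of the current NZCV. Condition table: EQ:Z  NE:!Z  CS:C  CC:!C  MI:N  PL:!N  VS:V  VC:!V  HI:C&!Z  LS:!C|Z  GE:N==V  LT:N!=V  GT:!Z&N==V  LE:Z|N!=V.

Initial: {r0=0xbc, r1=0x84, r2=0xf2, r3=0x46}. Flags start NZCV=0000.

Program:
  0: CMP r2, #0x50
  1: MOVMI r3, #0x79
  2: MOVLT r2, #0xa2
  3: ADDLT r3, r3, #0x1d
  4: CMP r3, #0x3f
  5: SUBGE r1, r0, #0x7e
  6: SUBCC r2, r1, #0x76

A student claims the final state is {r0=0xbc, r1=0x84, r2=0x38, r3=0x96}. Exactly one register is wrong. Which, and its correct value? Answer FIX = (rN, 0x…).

0: ✓ CMP  NZCV=1010
1: ✓ MOVMI  r3←0x79
2: ✓ MOVLT  r2←0xa2
3: ✓ ADDLT  r3←0x96
4: ✓ CMP  NZCV=0011
5: · SUBGE
6: · SUBCC

FIX = (r2, 0xa2)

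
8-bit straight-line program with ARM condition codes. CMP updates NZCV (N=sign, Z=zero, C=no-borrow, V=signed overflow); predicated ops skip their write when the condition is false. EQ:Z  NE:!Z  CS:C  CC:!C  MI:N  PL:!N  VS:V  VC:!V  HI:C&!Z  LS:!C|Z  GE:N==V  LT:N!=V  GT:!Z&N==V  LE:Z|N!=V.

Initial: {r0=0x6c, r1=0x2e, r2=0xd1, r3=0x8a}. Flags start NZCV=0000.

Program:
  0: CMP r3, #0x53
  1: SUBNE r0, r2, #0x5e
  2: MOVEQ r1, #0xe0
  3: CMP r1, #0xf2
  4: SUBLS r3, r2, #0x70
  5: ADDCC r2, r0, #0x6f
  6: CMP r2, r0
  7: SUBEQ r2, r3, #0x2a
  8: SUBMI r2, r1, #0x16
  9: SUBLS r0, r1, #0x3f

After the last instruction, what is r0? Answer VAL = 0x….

VAL = 0x73

[0] flags=0011 → (cmp)
[1] flags=0011 NE?T → r0=0x73
[2] flags=0011 EQ?F → skip
[3] flags=0000 → (cmp)
[4] flags=0000 LS?T → r3=0x61
[5] flags=0000 CC?T → r2=0xe2
[6] flags=0011 → (cmp)
[7] flags=0011 EQ?F → skip
[8] flags=0011 MI?F → skip
[9] flags=0011 LS?F → skip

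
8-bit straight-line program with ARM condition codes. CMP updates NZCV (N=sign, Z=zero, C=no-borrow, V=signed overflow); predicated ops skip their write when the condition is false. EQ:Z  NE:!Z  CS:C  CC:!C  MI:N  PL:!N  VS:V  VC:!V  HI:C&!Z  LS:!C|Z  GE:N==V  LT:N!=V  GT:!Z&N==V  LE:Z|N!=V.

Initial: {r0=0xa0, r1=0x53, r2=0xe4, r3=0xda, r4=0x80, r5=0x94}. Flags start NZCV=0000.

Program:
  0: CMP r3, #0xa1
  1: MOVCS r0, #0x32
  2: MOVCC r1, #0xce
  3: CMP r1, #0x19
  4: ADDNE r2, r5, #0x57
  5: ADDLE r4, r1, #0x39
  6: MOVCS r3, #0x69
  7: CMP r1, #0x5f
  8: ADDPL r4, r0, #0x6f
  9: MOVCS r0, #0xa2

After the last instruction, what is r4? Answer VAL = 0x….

VAL = 0x80

[0] flags=0010 → (cmp)
[1] flags=0010 CS?T → r0=0x32
[2] flags=0010 CC?F → skip
[3] flags=0010 → (cmp)
[4] flags=0010 NE?T → r2=0xeb
[5] flags=0010 LE?F → skip
[6] flags=0010 CS?T → r3=0x69
[7] flags=1000 → (cmp)
[8] flags=1000 PL?F → skip
[9] flags=1000 CS?F → skip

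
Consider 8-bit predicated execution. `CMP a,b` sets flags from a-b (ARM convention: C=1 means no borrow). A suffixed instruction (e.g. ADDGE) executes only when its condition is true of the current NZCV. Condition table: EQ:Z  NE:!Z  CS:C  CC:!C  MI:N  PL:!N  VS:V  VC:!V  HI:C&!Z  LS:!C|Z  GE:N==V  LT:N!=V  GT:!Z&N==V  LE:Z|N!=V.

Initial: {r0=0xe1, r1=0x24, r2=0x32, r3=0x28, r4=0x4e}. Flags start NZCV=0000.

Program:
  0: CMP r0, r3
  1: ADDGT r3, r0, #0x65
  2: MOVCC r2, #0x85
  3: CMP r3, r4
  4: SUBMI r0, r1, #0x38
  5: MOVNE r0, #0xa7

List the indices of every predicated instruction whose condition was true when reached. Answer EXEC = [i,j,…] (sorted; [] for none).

0: ✓ CMP  NZCV=1010
1: · ADDGT
2: · MOVCC
3: ✓ CMP  NZCV=1000
4: ✓ SUBMI  r0←0xec
5: ✓ MOVNE  r0←0xa7

EXEC = [4,5]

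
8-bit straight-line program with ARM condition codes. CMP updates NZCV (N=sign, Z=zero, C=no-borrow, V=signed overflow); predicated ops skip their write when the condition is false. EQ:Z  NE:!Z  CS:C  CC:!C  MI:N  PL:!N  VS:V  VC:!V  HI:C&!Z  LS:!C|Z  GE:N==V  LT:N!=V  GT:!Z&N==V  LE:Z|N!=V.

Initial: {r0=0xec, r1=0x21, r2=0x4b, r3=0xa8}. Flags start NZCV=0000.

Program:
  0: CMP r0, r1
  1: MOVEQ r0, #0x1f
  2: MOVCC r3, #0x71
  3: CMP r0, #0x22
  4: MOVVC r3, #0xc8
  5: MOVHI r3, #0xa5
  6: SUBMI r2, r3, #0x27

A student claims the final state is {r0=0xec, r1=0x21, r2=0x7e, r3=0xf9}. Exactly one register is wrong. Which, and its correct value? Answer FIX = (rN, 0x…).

FIX = (r3, 0xa5)

[0] flags=1010 → (cmp)
[1] flags=1010 EQ?F → skip
[2] flags=1010 CC?F → skip
[3] flags=1010 → (cmp)
[4] flags=1010 VC?T → r3=0xc8
[5] flags=1010 HI?T → r3=0xa5
[6] flags=1010 MI?T → r2=0x7e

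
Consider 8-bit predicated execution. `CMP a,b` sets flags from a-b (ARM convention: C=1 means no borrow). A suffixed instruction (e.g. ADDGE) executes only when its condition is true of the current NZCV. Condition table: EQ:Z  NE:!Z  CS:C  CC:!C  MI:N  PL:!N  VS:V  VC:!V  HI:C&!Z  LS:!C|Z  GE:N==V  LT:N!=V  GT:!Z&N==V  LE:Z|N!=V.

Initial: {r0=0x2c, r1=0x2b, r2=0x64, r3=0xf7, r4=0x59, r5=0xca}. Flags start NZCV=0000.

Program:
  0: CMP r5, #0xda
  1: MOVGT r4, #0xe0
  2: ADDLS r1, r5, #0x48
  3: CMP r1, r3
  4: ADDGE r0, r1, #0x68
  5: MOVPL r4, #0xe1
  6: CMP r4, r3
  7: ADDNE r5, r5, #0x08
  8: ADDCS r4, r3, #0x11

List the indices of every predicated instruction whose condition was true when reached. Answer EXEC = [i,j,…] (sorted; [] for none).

[0] flags=1000 → (cmp)
[1] flags=1000 GT?F → skip
[2] flags=1000 LS?T → r1=0x12
[3] flags=0000 → (cmp)
[4] flags=0000 GE?T → r0=0x7a
[5] flags=0000 PL?T → r4=0xe1
[6] flags=1000 → (cmp)
[7] flags=1000 NE?T → r5=0xd2
[8] flags=1000 CS?F → skip

EXEC = [2,4,5,7]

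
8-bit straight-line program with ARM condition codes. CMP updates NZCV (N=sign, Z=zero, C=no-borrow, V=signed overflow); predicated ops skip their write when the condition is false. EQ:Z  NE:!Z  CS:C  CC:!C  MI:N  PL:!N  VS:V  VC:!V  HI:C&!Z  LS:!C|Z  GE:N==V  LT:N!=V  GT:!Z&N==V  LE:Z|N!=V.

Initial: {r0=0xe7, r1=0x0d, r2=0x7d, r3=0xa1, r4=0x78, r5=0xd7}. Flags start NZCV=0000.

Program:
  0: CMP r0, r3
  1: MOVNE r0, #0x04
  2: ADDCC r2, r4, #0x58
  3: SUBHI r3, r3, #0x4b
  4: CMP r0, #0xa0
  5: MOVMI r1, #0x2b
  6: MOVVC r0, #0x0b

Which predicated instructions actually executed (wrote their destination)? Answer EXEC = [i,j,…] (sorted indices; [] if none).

EXEC = [1,3,6]

0: ✓ CMP  NZCV=0010
1: ✓ MOVNE  r0←0x04
2: · ADDCC
3: ✓ SUBHI  r3←0x56
4: ✓ CMP  NZCV=0000
5: · MOVMI
6: ✓ MOVVC  r0←0x0b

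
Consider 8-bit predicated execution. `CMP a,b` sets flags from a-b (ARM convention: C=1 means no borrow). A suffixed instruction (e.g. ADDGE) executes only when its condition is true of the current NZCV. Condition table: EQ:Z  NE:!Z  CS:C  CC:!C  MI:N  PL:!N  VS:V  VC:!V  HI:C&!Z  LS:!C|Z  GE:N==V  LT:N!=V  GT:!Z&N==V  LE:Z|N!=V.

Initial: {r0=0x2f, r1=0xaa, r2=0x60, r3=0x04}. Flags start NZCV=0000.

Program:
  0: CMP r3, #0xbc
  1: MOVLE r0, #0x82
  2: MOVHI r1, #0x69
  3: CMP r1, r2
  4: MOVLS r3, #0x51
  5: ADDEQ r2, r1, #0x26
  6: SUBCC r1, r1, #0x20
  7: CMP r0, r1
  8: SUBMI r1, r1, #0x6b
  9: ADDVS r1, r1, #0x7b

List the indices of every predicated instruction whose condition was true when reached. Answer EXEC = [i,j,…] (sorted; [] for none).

EXEC = [8,9]

[0] flags=0000 → (cmp)
[1] flags=0000 LE?F → skip
[2] flags=0000 HI?F → skip
[3] flags=0011 → (cmp)
[4] flags=0011 LS?F → skip
[5] flags=0011 EQ?F → skip
[6] flags=0011 CC?F → skip
[7] flags=1001 → (cmp)
[8] flags=1001 MI?T → r1=0x3f
[9] flags=1001 VS?T → r1=0xba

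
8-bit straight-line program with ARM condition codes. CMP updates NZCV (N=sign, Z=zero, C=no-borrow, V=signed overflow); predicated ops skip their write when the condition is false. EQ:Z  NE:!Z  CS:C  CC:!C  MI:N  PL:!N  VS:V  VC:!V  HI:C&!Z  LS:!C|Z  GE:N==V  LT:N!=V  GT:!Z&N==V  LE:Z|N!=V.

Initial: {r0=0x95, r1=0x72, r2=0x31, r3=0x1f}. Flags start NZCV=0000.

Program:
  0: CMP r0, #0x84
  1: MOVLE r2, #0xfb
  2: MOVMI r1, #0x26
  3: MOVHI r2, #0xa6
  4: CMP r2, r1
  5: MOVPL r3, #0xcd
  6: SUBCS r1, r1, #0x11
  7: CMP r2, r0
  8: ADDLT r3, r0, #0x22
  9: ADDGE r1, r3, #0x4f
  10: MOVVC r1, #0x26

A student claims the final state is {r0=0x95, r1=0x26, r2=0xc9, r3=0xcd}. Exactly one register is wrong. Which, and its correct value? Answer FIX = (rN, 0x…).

FIX = (r2, 0xa6)

0: ✓ CMP  NZCV=0010
1: · MOVLE
2: · MOVMI
3: ✓ MOVHI  r2←0xa6
4: ✓ CMP  NZCV=0011
5: ✓ MOVPL  r3←0xcd
6: ✓ SUBCS  r1←0x61
7: ✓ CMP  NZCV=0010
8: · ADDLT
9: ✓ ADDGE  r1←0x1c
10: ✓ MOVVC  r1←0x26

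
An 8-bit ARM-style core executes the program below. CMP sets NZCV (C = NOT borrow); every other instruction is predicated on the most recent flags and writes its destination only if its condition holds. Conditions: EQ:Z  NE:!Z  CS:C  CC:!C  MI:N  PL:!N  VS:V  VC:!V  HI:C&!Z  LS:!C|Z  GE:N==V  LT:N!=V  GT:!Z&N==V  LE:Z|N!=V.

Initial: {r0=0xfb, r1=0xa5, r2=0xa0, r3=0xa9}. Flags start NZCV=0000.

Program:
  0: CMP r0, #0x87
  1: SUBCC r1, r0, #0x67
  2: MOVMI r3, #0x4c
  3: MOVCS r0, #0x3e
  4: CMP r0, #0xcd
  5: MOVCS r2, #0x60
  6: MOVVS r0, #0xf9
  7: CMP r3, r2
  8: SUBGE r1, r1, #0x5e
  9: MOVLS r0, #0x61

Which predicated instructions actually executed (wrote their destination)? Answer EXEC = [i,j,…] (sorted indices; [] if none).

EXEC = [3,8]

[0] flags=0010 → (cmp)
[1] flags=0010 CC?F → skip
[2] flags=0010 MI?F → skip
[3] flags=0010 CS?T → r0=0x3e
[4] flags=0000 → (cmp)
[5] flags=0000 CS?F → skip
[6] flags=0000 VS?F → skip
[7] flags=0010 → (cmp)
[8] flags=0010 GE?T → r1=0x47
[9] flags=0010 LS?F → skip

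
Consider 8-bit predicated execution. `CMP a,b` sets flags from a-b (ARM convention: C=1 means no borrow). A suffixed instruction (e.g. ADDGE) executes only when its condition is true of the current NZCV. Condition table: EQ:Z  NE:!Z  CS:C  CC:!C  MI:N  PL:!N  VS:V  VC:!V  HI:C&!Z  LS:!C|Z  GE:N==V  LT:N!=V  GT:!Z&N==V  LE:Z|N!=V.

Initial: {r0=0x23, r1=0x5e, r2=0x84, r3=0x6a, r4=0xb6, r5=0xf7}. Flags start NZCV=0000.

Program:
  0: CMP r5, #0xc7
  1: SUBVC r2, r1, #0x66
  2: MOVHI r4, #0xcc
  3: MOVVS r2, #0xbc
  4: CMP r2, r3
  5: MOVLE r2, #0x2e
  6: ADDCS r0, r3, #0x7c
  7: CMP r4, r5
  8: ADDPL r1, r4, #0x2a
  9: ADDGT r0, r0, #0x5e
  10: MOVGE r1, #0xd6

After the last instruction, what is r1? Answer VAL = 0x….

0: ✓ CMP  NZCV=0010
1: ✓ SUBVC  r2←0xf8
2: ✓ MOVHI  r4←0xcc
3: · MOVVS
4: ✓ CMP  NZCV=1010
5: ✓ MOVLE  r2←0x2e
6: ✓ ADDCS  r0←0xe6
7: ✓ CMP  NZCV=1000
8: · ADDPL
9: · ADDGT
10: · MOVGE

VAL = 0x5e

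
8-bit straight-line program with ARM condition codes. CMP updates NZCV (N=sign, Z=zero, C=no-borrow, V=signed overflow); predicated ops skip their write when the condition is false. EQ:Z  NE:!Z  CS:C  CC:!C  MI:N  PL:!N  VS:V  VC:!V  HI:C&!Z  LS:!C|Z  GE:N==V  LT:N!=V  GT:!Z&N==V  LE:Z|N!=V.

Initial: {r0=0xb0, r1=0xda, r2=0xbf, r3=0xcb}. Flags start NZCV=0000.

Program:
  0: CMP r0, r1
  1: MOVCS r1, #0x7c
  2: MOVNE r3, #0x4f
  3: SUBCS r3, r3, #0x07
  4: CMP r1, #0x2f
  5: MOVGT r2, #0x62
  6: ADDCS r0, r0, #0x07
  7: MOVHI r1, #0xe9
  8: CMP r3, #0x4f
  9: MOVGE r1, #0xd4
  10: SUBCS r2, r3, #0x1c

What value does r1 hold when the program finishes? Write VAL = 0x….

VAL = 0xd4

[0] flags=1000 → (cmp)
[1] flags=1000 CS?F → skip
[2] flags=1000 NE?T → r3=0x4f
[3] flags=1000 CS?F → skip
[4] flags=1010 → (cmp)
[5] flags=1010 GT?F → skip
[6] flags=1010 CS?T → r0=0xb7
[7] flags=1010 HI?T → r1=0xe9
[8] flags=0110 → (cmp)
[9] flags=0110 GE?T → r1=0xd4
[10] flags=0110 CS?T → r2=0x33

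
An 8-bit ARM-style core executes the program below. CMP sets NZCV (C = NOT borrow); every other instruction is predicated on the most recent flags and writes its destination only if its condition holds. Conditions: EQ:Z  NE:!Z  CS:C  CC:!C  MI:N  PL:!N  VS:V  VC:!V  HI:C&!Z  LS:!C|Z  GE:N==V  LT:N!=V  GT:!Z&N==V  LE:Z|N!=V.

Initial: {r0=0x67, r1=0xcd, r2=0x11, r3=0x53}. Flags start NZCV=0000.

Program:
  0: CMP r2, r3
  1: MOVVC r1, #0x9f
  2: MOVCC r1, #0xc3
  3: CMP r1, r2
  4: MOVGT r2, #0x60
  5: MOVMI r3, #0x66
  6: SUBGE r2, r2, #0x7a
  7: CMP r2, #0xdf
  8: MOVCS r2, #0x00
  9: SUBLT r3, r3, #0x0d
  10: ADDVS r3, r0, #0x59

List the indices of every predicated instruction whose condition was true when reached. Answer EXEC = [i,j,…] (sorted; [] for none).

[0] flags=1000 → (cmp)
[1] flags=1000 VC?T → r1=0x9f
[2] flags=1000 CC?T → r1=0xc3
[3] flags=1010 → (cmp)
[4] flags=1010 GT?F → skip
[5] flags=1010 MI?T → r3=0x66
[6] flags=1010 GE?F → skip
[7] flags=0000 → (cmp)
[8] flags=0000 CS?F → skip
[9] flags=0000 LT?F → skip
[10] flags=0000 VS?F → skip

EXEC = [1,2,5]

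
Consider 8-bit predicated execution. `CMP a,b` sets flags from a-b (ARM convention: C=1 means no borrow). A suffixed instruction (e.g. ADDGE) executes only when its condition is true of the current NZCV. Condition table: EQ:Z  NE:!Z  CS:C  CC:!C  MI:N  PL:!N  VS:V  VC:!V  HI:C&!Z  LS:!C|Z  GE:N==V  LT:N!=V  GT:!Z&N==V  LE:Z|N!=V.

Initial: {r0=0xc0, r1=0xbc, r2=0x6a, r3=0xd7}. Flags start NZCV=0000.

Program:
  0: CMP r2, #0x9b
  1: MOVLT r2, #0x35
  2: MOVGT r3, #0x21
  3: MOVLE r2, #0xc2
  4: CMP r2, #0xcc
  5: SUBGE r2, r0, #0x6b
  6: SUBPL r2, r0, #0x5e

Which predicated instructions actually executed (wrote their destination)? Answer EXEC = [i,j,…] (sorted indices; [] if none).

EXEC = [2,5]

0: ✓ CMP  NZCV=1001
1: · MOVLT
2: ✓ MOVGT  r3←0x21
3: · MOVLE
4: ✓ CMP  NZCV=1001
5: ✓ SUBGE  r2←0x55
6: · SUBPL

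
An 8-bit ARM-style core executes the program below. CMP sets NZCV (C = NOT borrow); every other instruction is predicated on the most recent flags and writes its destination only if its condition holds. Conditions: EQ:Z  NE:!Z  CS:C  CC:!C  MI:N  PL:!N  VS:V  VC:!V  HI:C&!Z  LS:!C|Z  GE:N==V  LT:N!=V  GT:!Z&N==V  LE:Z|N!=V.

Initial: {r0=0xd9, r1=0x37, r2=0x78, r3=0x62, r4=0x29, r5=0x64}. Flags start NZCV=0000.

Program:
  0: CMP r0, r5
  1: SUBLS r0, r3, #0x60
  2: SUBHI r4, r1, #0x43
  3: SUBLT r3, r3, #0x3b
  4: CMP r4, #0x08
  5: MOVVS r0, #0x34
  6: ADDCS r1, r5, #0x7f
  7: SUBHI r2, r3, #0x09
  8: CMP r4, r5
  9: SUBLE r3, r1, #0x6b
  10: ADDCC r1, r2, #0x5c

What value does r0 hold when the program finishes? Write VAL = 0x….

VAL = 0xd9

0: ✓ CMP  NZCV=0011
1: · SUBLS
2: ✓ SUBHI  r4←0xf4
3: ✓ SUBLT  r3←0x27
4: ✓ CMP  NZCV=1010
5: · MOVVS
6: ✓ ADDCS  r1←0xe3
7: ✓ SUBHI  r2←0x1e
8: ✓ CMP  NZCV=1010
9: ✓ SUBLE  r3←0x78
10: · ADDCC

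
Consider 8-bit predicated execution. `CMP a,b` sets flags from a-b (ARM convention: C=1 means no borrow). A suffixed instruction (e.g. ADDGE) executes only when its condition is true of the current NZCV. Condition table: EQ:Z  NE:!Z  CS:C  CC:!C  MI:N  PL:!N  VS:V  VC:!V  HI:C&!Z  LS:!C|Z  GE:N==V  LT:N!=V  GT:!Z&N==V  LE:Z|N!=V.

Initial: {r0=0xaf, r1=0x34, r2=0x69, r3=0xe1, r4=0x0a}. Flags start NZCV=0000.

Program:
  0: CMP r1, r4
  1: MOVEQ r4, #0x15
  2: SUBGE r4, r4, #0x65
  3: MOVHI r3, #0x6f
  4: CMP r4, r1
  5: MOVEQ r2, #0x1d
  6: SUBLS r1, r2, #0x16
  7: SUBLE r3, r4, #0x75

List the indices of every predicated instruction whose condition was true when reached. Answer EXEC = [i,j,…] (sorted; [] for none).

EXEC = [2,3,7]

[0] flags=0010 → (cmp)
[1] flags=0010 EQ?F → skip
[2] flags=0010 GE?T → r4=0xa5
[3] flags=0010 HI?T → r3=0x6f
[4] flags=0011 → (cmp)
[5] flags=0011 EQ?F → skip
[6] flags=0011 LS?F → skip
[7] flags=0011 LE?T → r3=0x30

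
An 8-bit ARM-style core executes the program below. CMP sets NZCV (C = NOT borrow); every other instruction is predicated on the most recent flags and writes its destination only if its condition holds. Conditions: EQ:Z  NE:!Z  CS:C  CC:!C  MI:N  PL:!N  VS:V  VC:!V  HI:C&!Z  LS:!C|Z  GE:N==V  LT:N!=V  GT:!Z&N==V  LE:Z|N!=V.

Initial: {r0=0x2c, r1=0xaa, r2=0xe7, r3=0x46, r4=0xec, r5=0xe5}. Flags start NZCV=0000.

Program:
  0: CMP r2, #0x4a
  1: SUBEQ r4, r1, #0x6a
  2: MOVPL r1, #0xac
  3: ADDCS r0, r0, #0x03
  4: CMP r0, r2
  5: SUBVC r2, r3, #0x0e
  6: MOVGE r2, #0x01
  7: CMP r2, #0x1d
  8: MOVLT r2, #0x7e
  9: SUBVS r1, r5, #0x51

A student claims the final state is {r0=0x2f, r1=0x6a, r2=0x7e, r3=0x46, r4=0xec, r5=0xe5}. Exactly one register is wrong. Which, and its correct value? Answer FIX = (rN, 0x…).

0: ✓ CMP  NZCV=1010
1: · SUBEQ
2: · MOVPL
3: ✓ ADDCS  r0←0x2f
4: ✓ CMP  NZCV=0000
5: ✓ SUBVC  r2←0x38
6: ✓ MOVGE  r2←0x01
7: ✓ CMP  NZCV=1000
8: ✓ MOVLT  r2←0x7e
9: · SUBVS

FIX = (r1, 0xaa)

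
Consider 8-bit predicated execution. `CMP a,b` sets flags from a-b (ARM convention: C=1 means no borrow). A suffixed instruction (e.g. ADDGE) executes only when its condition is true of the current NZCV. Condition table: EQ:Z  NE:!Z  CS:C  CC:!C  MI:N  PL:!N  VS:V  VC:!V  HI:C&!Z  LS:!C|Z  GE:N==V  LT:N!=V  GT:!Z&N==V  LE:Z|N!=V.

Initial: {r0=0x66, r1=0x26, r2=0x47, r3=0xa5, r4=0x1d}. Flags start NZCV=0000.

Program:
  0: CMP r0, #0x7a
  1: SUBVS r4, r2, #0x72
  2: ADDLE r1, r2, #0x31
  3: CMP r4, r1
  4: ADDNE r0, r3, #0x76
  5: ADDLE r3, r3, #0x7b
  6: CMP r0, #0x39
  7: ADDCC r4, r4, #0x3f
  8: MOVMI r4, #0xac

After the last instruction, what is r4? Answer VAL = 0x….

[0] flags=1000 → (cmp)
[1] flags=1000 VS?F → skip
[2] flags=1000 LE?T → r1=0x78
[3] flags=1000 → (cmp)
[4] flags=1000 NE?T → r0=0x1b
[5] flags=1000 LE?T → r3=0x20
[6] flags=1000 → (cmp)
[7] flags=1000 CC?T → r4=0x5c
[8] flags=1000 MI?T → r4=0xac

VAL = 0xac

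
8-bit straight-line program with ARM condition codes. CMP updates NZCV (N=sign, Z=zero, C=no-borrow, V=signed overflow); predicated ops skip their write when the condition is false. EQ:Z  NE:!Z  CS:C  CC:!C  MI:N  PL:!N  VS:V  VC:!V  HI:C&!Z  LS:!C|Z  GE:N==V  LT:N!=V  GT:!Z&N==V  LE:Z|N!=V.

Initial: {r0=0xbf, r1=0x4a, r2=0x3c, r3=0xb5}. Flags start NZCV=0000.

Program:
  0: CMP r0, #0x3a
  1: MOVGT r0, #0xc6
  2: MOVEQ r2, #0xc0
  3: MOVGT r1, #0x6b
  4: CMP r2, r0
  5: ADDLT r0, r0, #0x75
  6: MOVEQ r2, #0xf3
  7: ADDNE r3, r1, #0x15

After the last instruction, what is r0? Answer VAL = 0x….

VAL = 0xbf

[0] flags=1010 → (cmp)
[1] flags=1010 GT?F → skip
[2] flags=1010 EQ?F → skip
[3] flags=1010 GT?F → skip
[4] flags=0000 → (cmp)
[5] flags=0000 LT?F → skip
[6] flags=0000 EQ?F → skip
[7] flags=0000 NE?T → r3=0x5f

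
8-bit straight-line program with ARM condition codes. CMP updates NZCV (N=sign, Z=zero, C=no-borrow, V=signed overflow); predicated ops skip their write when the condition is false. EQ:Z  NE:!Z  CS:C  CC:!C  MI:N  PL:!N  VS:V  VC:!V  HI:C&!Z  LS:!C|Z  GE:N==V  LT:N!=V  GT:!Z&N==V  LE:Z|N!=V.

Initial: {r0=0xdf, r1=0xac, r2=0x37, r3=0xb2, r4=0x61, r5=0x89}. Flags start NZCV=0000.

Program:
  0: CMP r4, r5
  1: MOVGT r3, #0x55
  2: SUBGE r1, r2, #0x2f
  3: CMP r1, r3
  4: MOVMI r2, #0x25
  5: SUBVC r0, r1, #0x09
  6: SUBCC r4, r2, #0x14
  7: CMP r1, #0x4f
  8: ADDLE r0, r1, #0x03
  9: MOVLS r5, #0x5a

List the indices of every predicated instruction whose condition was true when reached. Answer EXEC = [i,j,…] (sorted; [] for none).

EXEC = [1,2,4,5,6,8,9]

[0] flags=1001 → (cmp)
[1] flags=1001 GT?T → r3=0x55
[2] flags=1001 GE?T → r1=0x08
[3] flags=1000 → (cmp)
[4] flags=1000 MI?T → r2=0x25
[5] flags=1000 VC?T → r0=0xff
[6] flags=1000 CC?T → r4=0x11
[7] flags=1000 → (cmp)
[8] flags=1000 LE?T → r0=0x0b
[9] flags=1000 LS?T → r5=0x5a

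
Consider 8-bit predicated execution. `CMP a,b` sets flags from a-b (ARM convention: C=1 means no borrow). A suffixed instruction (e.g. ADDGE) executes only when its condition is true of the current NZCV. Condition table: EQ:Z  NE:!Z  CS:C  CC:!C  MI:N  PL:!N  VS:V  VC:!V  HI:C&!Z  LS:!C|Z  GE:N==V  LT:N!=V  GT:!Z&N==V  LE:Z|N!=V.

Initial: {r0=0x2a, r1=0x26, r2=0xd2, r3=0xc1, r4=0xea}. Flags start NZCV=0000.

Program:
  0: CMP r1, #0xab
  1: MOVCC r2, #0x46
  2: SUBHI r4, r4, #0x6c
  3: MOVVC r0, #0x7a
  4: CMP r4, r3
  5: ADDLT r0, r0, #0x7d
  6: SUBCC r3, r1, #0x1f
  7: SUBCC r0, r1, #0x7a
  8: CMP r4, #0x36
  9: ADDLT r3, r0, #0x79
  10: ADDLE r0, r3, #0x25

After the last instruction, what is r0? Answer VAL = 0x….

VAL = 0x18

0: ✓ CMP  NZCV=0000
1: ✓ MOVCC  r2←0x46
2: · SUBHI
3: ✓ MOVVC  r0←0x7a
4: ✓ CMP  NZCV=0010
5: · ADDLT
6: · SUBCC
7: · SUBCC
8: ✓ CMP  NZCV=1010
9: ✓ ADDLT  r3←0xf3
10: ✓ ADDLE  r0←0x18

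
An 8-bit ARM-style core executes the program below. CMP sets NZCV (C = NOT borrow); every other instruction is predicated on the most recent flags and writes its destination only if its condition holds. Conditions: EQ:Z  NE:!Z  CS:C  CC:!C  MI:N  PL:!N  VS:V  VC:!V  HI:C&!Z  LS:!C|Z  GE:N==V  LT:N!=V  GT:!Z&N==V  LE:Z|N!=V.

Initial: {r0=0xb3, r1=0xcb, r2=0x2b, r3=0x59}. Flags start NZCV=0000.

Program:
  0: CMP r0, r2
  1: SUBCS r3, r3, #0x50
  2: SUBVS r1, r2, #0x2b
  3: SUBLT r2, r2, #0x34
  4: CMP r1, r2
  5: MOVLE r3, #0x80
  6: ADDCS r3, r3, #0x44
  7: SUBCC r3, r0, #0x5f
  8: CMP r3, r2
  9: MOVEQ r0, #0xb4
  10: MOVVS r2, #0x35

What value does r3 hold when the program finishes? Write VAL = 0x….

VAL = 0x54

0: ✓ CMP  NZCV=1010
1: ✓ SUBCS  r3←0x09
2: · SUBVS
3: ✓ SUBLT  r2←0xf7
4: ✓ CMP  NZCV=1000
5: ✓ MOVLE  r3←0x80
6: · ADDCS
7: ✓ SUBCC  r3←0x54
8: ✓ CMP  NZCV=0000
9: · MOVEQ
10: · MOVVS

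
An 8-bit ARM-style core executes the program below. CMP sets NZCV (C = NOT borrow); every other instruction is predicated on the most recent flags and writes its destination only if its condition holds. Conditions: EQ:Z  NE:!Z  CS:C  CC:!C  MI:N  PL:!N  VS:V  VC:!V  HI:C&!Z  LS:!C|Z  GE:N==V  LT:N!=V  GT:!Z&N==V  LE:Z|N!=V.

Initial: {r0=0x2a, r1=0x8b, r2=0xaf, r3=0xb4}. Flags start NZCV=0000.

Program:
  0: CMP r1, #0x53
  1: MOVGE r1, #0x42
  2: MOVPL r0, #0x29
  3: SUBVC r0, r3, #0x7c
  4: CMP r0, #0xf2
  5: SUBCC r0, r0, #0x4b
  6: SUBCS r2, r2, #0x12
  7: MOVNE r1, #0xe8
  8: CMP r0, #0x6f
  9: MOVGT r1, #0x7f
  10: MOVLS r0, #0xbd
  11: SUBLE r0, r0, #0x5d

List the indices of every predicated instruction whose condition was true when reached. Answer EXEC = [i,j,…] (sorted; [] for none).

[0] flags=0011 → (cmp)
[1] flags=0011 GE?F → skip
[2] flags=0011 PL?T → r0=0x29
[3] flags=0011 VC?F → skip
[4] flags=0000 → (cmp)
[5] flags=0000 CC?T → r0=0xde
[6] flags=0000 CS?F → skip
[7] flags=0000 NE?T → r1=0xe8
[8] flags=0011 → (cmp)
[9] flags=0011 GT?F → skip
[10] flags=0011 LS?F → skip
[11] flags=0011 LE?T → r0=0x81

EXEC = [2,5,7,11]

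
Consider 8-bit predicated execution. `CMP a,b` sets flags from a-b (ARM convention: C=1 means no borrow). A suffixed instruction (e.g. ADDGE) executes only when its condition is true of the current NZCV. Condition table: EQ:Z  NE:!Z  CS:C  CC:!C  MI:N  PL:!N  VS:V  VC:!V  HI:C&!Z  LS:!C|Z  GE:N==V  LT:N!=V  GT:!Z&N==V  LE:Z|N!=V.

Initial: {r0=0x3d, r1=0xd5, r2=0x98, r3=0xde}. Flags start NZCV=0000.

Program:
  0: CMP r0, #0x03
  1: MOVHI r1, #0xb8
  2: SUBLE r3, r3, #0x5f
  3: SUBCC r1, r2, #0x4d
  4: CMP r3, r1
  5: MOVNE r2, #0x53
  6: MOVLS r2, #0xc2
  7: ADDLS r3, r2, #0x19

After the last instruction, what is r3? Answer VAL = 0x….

VAL = 0xde

0: ✓ CMP  NZCV=0010
1: ✓ MOVHI  r1←0xb8
2: · SUBLE
3: · SUBCC
4: ✓ CMP  NZCV=0010
5: ✓ MOVNE  r2←0x53
6: · MOVLS
7: · ADDLS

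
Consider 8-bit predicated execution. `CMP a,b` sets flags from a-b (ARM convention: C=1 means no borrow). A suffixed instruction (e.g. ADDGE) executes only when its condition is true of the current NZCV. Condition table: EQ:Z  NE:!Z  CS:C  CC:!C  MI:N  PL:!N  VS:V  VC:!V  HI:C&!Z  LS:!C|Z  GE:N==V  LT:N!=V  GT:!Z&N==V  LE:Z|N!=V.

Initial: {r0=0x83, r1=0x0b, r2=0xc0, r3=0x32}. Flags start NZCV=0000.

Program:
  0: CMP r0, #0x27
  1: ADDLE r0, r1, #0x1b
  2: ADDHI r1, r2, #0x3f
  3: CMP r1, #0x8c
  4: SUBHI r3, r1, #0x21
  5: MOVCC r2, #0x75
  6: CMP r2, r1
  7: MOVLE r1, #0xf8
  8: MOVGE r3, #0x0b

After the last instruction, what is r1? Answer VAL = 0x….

0: ✓ CMP  NZCV=0011
1: ✓ ADDLE  r0←0x26
2: ✓ ADDHI  r1←0xff
3: ✓ CMP  NZCV=0010
4: ✓ SUBHI  r3←0xde
5: · MOVCC
6: ✓ CMP  NZCV=1000
7: ✓ MOVLE  r1←0xf8
8: · MOVGE

VAL = 0xf8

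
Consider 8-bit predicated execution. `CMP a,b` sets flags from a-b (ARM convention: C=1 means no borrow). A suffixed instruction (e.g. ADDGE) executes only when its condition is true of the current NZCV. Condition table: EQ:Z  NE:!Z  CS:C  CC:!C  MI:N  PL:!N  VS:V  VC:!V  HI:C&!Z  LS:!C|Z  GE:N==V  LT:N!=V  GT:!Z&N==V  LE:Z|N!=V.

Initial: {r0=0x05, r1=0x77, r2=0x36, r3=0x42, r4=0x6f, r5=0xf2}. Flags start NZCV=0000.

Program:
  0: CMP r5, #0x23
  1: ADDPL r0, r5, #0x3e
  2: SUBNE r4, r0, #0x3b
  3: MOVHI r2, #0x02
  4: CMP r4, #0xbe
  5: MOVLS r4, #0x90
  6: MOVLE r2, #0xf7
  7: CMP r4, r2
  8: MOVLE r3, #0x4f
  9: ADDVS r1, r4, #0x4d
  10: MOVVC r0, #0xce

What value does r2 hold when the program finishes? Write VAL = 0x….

[0] flags=1010 → (cmp)
[1] flags=1010 PL?F → skip
[2] flags=1010 NE?T → r4=0xca
[3] flags=1010 HI?T → r2=0x02
[4] flags=0010 → (cmp)
[5] flags=0010 LS?F → skip
[6] flags=0010 LE?F → skip
[7] flags=1010 → (cmp)
[8] flags=1010 LE?T → r3=0x4f
[9] flags=1010 VS?F → skip
[10] flags=1010 VC?T → r0=0xce

VAL = 0x02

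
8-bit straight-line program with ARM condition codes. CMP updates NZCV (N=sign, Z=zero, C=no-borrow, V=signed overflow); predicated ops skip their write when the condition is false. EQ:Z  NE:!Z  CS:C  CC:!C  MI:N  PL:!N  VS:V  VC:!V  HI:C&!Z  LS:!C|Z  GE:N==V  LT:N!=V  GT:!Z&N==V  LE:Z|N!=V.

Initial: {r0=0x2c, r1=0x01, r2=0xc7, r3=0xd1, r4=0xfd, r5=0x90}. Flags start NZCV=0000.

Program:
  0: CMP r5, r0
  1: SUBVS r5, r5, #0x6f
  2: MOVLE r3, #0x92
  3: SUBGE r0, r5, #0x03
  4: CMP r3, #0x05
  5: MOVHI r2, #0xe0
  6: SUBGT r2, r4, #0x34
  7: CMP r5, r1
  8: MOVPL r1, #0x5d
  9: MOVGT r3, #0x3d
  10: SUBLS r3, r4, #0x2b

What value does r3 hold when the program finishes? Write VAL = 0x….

0: ✓ CMP  NZCV=0011
1: ✓ SUBVS  r5←0x21
2: ✓ MOVLE  r3←0x92
3: · SUBGE
4: ✓ CMP  NZCV=1010
5: ✓ MOVHI  r2←0xe0
6: · SUBGT
7: ✓ CMP  NZCV=0010
8: ✓ MOVPL  r1←0x5d
9: ✓ MOVGT  r3←0x3d
10: · SUBLS

VAL = 0x3d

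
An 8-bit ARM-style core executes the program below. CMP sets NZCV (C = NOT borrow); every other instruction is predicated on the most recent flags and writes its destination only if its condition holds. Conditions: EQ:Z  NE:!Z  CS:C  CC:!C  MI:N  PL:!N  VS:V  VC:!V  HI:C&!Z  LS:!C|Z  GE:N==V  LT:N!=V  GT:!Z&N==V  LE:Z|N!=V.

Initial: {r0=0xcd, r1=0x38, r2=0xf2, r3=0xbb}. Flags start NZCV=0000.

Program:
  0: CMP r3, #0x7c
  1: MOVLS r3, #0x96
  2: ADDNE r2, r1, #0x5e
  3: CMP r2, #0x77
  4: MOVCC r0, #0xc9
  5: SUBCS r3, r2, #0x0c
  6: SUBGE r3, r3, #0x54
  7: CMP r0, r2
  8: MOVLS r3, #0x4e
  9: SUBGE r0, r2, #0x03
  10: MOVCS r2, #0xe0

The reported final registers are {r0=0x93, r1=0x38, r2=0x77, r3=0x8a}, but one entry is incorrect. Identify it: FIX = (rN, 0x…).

FIX = (r2, 0xe0)

[0] flags=0011 → (cmp)
[1] flags=0011 LS?F → skip
[2] flags=0011 NE?T → r2=0x96
[3] flags=0011 → (cmp)
[4] flags=0011 CC?F → skip
[5] flags=0011 CS?T → r3=0x8a
[6] flags=0011 GE?F → skip
[7] flags=0010 → (cmp)
[8] flags=0010 LS?F → skip
[9] flags=0010 GE?T → r0=0x93
[10] flags=0010 CS?T → r2=0xe0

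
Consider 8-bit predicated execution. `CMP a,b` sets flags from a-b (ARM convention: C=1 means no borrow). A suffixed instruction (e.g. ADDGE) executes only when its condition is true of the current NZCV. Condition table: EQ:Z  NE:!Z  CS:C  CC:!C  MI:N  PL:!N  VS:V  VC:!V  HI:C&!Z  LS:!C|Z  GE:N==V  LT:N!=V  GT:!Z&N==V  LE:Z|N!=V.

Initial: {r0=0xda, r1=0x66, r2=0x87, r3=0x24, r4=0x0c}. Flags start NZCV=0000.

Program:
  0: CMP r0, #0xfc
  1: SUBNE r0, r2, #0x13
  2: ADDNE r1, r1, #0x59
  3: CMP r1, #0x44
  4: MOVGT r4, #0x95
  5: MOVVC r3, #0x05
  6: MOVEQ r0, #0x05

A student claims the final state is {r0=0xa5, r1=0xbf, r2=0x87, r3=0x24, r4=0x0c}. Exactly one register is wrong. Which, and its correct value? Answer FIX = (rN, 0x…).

FIX = (r0, 0x74)

[0] flags=1000 → (cmp)
[1] flags=1000 NE?T → r0=0x74
[2] flags=1000 NE?T → r1=0xbf
[3] flags=0011 → (cmp)
[4] flags=0011 GT?F → skip
[5] flags=0011 VC?F → skip
[6] flags=0011 EQ?F → skip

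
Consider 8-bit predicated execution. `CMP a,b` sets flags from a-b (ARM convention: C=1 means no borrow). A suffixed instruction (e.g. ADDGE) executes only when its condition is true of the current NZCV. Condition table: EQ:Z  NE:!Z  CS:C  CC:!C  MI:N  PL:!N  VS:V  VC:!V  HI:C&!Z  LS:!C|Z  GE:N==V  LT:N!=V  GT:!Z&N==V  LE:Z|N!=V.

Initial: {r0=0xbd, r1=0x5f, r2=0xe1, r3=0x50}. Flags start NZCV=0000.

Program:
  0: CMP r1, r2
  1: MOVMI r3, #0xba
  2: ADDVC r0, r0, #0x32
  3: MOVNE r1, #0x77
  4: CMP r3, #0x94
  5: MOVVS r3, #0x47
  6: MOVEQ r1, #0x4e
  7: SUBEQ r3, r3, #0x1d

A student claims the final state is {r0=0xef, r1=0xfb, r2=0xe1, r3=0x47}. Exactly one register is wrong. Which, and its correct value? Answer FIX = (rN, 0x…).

FIX = (r1, 0x77)

0: ✓ CMP  NZCV=0000
1: · MOVMI
2: ✓ ADDVC  r0←0xef
3: ✓ MOVNE  r1←0x77
4: ✓ CMP  NZCV=1001
5: ✓ MOVVS  r3←0x47
6: · MOVEQ
7: · SUBEQ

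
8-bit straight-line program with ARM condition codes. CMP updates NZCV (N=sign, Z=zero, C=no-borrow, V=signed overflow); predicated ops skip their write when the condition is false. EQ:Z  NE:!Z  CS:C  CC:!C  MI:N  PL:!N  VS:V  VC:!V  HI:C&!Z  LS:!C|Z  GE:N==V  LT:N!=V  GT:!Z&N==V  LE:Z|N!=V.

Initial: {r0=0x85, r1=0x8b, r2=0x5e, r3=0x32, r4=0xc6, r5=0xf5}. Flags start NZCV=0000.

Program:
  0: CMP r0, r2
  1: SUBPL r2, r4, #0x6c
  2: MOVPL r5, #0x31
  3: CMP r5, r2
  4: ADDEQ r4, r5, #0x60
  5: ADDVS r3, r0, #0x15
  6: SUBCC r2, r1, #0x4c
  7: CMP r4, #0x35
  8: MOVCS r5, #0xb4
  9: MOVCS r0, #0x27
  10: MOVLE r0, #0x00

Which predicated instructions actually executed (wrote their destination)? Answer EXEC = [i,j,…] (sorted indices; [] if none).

0: ✓ CMP  NZCV=0011
1: ✓ SUBPL  r2←0x5a
2: ✓ MOVPL  r5←0x31
3: ✓ CMP  NZCV=1000
4: · ADDEQ
5: · ADDVS
6: ✓ SUBCC  r2←0x3f
7: ✓ CMP  NZCV=1010
8: ✓ MOVCS  r5←0xb4
9: ✓ MOVCS  r0←0x27
10: ✓ MOVLE  r0←0x00

EXEC = [1,2,6,8,9,10]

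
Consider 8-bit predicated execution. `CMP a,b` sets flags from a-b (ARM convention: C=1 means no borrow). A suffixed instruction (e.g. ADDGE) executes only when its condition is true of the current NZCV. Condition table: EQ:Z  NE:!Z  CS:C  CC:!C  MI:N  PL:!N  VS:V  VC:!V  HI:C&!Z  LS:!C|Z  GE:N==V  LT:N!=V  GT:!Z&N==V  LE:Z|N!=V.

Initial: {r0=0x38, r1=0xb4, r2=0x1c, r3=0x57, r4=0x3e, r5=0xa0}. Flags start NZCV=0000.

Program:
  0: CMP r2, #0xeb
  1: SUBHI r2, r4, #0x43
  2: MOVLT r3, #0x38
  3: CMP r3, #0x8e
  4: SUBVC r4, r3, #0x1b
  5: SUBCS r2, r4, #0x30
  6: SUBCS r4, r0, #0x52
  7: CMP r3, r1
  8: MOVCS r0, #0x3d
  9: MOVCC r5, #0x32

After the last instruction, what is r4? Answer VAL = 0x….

0: ✓ CMP  NZCV=0000
1: · SUBHI
2: · MOVLT
3: ✓ CMP  NZCV=1001
4: · SUBVC
5: · SUBCS
6: · SUBCS
7: ✓ CMP  NZCV=1001
8: · MOVCS
9: ✓ MOVCC  r5←0x32

VAL = 0x3e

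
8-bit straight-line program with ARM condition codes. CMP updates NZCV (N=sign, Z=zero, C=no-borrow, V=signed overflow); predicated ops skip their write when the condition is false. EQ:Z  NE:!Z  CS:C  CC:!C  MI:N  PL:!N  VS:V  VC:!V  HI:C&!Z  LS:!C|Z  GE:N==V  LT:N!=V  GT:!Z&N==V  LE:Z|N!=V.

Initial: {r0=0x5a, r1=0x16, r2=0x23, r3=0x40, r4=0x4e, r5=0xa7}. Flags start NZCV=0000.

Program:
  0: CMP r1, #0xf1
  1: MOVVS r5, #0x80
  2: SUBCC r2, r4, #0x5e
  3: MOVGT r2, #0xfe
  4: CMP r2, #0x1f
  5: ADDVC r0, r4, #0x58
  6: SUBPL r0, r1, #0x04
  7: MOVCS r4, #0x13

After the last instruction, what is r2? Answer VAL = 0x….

VAL = 0xfe

0: ✓ CMP  NZCV=0000
1: · MOVVS
2: ✓ SUBCC  r2←0xf0
3: ✓ MOVGT  r2←0xfe
4: ✓ CMP  NZCV=1010
5: ✓ ADDVC  r0←0xa6
6: · SUBPL
7: ✓ MOVCS  r4←0x13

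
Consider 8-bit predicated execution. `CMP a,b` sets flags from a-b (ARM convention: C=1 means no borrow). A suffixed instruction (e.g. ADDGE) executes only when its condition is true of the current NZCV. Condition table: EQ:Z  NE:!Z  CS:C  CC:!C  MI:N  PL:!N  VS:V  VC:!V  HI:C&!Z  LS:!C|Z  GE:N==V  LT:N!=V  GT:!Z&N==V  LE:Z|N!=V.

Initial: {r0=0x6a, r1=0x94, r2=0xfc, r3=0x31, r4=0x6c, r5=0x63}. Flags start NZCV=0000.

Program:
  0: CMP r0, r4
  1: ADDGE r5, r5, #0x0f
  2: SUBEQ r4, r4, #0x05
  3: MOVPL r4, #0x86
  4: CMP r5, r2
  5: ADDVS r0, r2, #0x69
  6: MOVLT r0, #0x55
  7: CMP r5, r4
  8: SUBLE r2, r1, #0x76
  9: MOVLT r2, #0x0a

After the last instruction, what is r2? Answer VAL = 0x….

VAL = 0x0a

0: ✓ CMP  NZCV=1000
1: · ADDGE
2: · SUBEQ
3: · MOVPL
4: ✓ CMP  NZCV=0000
5: · ADDVS
6: · MOVLT
7: ✓ CMP  NZCV=1000
8: ✓ SUBLE  r2←0x1e
9: ✓ MOVLT  r2←0x0a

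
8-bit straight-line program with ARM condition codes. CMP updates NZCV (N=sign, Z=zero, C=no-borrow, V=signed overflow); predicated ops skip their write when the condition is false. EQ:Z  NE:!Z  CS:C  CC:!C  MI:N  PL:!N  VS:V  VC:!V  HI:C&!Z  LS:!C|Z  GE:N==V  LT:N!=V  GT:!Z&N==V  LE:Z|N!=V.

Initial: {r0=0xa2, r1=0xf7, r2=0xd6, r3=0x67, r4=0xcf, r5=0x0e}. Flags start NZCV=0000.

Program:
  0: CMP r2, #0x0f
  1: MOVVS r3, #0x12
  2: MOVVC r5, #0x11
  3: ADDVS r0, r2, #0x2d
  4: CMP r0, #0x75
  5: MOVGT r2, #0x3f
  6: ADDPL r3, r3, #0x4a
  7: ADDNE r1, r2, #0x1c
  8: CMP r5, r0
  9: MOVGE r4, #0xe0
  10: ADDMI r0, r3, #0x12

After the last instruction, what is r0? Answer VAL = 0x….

VAL = 0xa2

[0] flags=1010 → (cmp)
[1] flags=1010 VS?F → skip
[2] flags=1010 VC?T → r5=0x11
[3] flags=1010 VS?F → skip
[4] flags=0011 → (cmp)
[5] flags=0011 GT?F → skip
[6] flags=0011 PL?T → r3=0xb1
[7] flags=0011 NE?T → r1=0xf2
[8] flags=0000 → (cmp)
[9] flags=0000 GE?T → r4=0xe0
[10] flags=0000 MI?F → skip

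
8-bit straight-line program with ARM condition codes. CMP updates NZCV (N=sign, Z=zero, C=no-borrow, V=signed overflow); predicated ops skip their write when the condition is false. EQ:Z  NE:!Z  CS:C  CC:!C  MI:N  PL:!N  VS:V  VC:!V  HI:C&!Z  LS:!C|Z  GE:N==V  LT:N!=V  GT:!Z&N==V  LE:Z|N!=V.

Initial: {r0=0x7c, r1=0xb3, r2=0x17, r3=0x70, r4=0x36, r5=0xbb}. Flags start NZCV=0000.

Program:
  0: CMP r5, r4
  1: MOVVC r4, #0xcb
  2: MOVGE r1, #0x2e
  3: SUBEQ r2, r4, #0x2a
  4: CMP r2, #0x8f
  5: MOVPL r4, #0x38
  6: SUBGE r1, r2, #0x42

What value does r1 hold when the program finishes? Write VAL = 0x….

VAL = 0xd5

0: ✓ CMP  NZCV=1010
1: ✓ MOVVC  r4←0xcb
2: · MOVGE
3: · SUBEQ
4: ✓ CMP  NZCV=1001
5: · MOVPL
6: ✓ SUBGE  r1←0xd5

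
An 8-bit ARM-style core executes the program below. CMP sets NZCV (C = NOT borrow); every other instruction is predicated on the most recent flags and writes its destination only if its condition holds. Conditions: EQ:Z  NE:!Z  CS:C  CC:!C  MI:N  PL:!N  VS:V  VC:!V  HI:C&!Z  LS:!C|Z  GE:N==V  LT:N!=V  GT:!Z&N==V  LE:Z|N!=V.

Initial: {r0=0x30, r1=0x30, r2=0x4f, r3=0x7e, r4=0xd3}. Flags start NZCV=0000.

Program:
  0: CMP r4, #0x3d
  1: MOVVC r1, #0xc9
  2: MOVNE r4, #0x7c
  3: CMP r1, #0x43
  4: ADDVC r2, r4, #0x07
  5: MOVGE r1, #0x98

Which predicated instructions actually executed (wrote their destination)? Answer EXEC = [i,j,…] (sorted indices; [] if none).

0: ✓ CMP  NZCV=1010
1: ✓ MOVVC  r1←0xc9
2: ✓ MOVNE  r4←0x7c
3: ✓ CMP  NZCV=1010
4: ✓ ADDVC  r2←0x83
5: · MOVGE

EXEC = [1,2,4]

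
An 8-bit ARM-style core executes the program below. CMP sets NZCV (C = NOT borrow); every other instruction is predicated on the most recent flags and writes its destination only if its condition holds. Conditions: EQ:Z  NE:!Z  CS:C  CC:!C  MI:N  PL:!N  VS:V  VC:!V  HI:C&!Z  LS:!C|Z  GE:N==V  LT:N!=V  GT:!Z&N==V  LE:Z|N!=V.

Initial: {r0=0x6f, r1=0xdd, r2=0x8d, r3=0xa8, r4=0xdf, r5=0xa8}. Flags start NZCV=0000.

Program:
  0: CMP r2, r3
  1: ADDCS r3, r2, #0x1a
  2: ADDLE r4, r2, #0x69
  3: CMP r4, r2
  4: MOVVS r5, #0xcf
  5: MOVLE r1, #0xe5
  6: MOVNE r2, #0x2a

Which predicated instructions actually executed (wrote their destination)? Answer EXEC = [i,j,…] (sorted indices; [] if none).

0: ✓ CMP  NZCV=1000
1: · ADDCS
2: ✓ ADDLE  r4←0xf6
3: ✓ CMP  NZCV=0010
4: · MOVVS
5: · MOVLE
6: ✓ MOVNE  r2←0x2a

EXEC = [2,6]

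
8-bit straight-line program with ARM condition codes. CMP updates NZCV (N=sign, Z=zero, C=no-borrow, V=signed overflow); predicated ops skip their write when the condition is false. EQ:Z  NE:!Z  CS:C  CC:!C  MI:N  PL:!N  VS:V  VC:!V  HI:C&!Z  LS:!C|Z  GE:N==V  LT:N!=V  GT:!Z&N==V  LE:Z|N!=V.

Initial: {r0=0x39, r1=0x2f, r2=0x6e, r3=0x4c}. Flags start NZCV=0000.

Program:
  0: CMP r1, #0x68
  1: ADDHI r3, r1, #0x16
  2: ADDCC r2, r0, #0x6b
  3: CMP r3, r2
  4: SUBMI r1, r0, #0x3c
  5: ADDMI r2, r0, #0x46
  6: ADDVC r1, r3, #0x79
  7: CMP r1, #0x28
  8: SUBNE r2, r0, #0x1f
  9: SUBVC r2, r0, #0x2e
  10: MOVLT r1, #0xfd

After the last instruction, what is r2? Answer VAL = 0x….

VAL = 0x0b

0: ✓ CMP  NZCV=1000
1: · ADDHI
2: ✓ ADDCC  r2←0xa4
3: ✓ CMP  NZCV=1001
4: ✓ SUBMI  r1←0xfd
5: ✓ ADDMI  r2←0x7f
6: · ADDVC
7: ✓ CMP  NZCV=1010
8: ✓ SUBNE  r2←0x1a
9: ✓ SUBVC  r2←0x0b
10: ✓ MOVLT  r1←0xfd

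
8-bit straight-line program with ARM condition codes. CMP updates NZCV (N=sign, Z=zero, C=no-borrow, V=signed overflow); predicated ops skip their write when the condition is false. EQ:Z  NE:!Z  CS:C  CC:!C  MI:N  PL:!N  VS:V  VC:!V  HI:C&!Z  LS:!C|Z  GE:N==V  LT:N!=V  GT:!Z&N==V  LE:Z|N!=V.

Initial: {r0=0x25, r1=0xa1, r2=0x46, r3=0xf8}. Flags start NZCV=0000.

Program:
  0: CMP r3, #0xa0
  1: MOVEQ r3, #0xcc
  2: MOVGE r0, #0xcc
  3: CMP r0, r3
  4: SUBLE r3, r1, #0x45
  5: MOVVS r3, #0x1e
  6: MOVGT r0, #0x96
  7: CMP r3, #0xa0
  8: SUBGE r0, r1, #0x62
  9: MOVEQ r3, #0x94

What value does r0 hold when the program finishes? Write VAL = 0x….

[0] flags=0010 → (cmp)
[1] flags=0010 EQ?F → skip
[2] flags=0010 GE?T → r0=0xcc
[3] flags=1000 → (cmp)
[4] flags=1000 LE?T → r3=0x5c
[5] flags=1000 VS?F → skip
[6] flags=1000 GT?F → skip
[7] flags=1001 → (cmp)
[8] flags=1001 GE?T → r0=0x3f
[9] flags=1001 EQ?F → skip

VAL = 0x3f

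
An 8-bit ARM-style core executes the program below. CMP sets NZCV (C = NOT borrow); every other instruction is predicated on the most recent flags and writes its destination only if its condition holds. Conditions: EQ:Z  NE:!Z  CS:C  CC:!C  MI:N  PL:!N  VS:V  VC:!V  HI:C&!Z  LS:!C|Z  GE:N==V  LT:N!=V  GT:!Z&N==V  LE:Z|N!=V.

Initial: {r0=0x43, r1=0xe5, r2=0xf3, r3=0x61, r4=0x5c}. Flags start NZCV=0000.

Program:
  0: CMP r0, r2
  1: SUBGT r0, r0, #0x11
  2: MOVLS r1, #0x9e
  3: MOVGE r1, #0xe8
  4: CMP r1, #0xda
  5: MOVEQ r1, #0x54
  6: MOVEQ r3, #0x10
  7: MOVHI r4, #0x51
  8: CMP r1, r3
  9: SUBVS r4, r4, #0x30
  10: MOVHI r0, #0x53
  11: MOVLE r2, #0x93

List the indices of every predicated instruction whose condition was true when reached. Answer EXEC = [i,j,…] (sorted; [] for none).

EXEC = [1,2,3,7,10,11]

[0] flags=0000 → (cmp)
[1] flags=0000 GT?T → r0=0x32
[2] flags=0000 LS?T → r1=0x9e
[3] flags=0000 GE?T → r1=0xe8
[4] flags=0010 → (cmp)
[5] flags=0010 EQ?F → skip
[6] flags=0010 EQ?F → skip
[7] flags=0010 HI?T → r4=0x51
[8] flags=1010 → (cmp)
[9] flags=1010 VS?F → skip
[10] flags=1010 HI?T → r0=0x53
[11] flags=1010 LE?T → r2=0x93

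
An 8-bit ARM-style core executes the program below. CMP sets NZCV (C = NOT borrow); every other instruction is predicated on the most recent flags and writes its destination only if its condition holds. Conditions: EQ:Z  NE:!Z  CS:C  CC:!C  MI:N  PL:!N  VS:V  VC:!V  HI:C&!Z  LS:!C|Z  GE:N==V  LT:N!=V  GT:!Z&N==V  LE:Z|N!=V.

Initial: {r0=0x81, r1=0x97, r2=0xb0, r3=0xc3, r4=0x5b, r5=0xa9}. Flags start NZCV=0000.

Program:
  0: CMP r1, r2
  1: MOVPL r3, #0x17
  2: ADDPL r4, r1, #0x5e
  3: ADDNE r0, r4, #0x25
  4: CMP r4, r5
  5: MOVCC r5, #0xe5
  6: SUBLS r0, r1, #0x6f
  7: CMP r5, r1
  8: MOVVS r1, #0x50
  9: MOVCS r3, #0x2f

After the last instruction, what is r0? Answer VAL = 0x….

VAL = 0x28

[0] flags=1000 → (cmp)
[1] flags=1000 PL?F → skip
[2] flags=1000 PL?F → skip
[3] flags=1000 NE?T → r0=0x80
[4] flags=1001 → (cmp)
[5] flags=1001 CC?T → r5=0xe5
[6] flags=1001 LS?T → r0=0x28
[7] flags=0010 → (cmp)
[8] flags=0010 VS?F → skip
[9] flags=0010 CS?T → r3=0x2f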